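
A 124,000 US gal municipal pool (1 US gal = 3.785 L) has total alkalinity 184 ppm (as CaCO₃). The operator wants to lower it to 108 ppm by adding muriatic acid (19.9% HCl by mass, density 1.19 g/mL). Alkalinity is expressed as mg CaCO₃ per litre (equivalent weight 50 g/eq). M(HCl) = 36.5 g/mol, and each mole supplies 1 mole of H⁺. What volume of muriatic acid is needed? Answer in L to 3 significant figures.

110 L

Volume: 124,000 US gal × 3.785 L/gal = 469,340 L.
Alkalinity to neutralize: (184 − 108) = 76 mg/L as CaCO₃ × 469,340 L = 35,670 g as CaCO₃.
Equivalents of H⁺ required: 35,670 ÷ 50 g/eq = 713.4 eq = 713.4 mol HCl.
Mass of HCl: 713.4 × 36.5 = 26,040 g.
Mass of 19.9% solution: 26,040 / 0.199 = 130,800 g.
Volume: 130,800 g ÷ 1.19 g/mL = 110,000 mL.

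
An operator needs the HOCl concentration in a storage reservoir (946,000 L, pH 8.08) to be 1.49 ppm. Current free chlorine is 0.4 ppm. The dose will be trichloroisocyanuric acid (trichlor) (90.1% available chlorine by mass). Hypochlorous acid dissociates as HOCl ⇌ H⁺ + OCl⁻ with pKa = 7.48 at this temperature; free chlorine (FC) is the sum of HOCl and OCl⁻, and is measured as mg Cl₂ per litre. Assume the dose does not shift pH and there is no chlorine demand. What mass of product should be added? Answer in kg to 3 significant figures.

7.37 kg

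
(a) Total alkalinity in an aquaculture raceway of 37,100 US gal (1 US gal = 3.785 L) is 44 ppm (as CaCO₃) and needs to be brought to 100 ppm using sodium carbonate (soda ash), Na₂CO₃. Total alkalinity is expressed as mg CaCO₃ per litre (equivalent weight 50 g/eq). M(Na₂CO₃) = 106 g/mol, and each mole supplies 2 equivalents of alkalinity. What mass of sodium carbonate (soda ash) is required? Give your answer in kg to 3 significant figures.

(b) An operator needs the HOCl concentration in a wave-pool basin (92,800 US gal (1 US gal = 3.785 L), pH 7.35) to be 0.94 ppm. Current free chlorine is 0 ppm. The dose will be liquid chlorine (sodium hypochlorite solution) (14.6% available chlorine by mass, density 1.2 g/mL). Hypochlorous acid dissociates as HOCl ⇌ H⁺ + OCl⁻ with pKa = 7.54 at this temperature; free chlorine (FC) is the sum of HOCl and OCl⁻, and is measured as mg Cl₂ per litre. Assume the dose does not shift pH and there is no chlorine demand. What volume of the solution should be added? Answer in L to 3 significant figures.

(a) 8.34 kg; (b) 3.10 L

(a) Volume: 37,100 US gal × 3.785 L/gal = 140,424 L.
(a) Alkalinity to add: (100 − 44) = 56 mg/L as CaCO₃ × 140,424 L = 7864 g as CaCO₃.
(a) Equivalents: 7864 g ÷ 50 g/eq = 157.3 eq.
(a) Each mole of Na₂CO₃ supplies 2 eq, so 157.3 / 2 = 78.64 mol.
(a) Mass: 78.64 mol × 106 g/mol = 8336 g.

(b) Volume: 92,800 US gal × 3.785 L/gal = 351,248 L.
(b) [OCl⁻]/[HOCl] = 10^(pH − pKa) = 10^(7.35 − 7.54) = 0.6457; fraction as HOCl = 1/(1 + 0.6457) = 0.6077.
(b) Free chlorine required for 0.94 ppm HOCl: 0.94 / 0.6077 = 1.547 ppm.
(b) FC to add: 1.547 − 0 = 1.547 mg/L as Cl₂.
(b) Cl₂ equivalent: 1.547 mg/L × 351,248 L = 543.4 g.
(b) Product at 14.6% available Cl: 543.4 / 0.146 = 3722 g.
(b) Volume: 3722 g ÷ 1.2 g/mL = 3101 mL.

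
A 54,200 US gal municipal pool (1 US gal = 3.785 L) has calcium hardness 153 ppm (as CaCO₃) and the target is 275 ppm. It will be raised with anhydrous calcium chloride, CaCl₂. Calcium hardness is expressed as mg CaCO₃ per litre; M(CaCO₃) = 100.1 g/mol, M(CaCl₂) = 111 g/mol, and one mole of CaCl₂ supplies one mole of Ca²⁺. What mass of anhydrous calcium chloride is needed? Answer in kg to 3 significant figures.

Volume: 54,200 US gal × 3.785 L/gal = 205,147 L.
Hardness to add: (275 − 153) = 122 mg/L as CaCO₃ × 205,147 L = 25,030 g as CaCO₃.
Moles of Ca²⁺ (1 mol Ca²⁺ ≡ 1 mol CaCO₃): 25,030 / 100.1 g/mol = 250 mol.
Mass of CaCl₂: 250 × 111 = 27,750 g.

27.8 kg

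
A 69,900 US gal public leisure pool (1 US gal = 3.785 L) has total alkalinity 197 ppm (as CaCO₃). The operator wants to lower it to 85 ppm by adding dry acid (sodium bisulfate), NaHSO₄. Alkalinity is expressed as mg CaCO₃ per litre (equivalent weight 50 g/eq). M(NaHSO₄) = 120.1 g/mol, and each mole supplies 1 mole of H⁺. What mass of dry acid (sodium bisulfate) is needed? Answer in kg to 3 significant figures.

71.2 kg

Volume: 69,900 US gal × 3.785 L/gal = 264,572 L.
Alkalinity to neutralize: (197 − 85) = 112 mg/L as CaCO₃ × 264,572 L = 29,630 g as CaCO₃.
Equivalents of H⁺ required: 29,630 ÷ 50 g/eq = 592.6 eq = 592.6 mol NaHSO₄.
Mass of NaHSO₄: 592.6 × 120.1 = 71,180 g.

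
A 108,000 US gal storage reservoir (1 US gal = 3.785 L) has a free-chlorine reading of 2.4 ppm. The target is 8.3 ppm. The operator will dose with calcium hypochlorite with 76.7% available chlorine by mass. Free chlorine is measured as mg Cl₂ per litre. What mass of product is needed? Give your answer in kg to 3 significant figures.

Volume: 108,000 US gal × 3.785 L/gal = 408,780 L.
Chlorine deficit: 8.3 − 2.4 = 5.9 ppm = 5.9 mg/L as Cl₂.
Cl₂ equivalent needed: 5.9 mg/L × 408,780 L = 2,412,000 mg = 2412 g.
Product at 76.7% available chlorine: 2412 / 0.767 = 3144 g.

3.14 kg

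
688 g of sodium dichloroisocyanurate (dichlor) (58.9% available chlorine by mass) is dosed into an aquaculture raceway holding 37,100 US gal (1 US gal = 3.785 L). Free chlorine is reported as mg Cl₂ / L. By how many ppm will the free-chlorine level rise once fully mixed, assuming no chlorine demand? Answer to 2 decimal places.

2.89 ppm

Volume: 37,100 US gal × 3.785 L/gal = 140,424 L.
Available chlorine delivered: 688 g × 0.589 = 405.2 g as Cl₂.
Concentration rise: 405.2 g / 140,424 L = 2.886 mg/L = 2.89 ppm.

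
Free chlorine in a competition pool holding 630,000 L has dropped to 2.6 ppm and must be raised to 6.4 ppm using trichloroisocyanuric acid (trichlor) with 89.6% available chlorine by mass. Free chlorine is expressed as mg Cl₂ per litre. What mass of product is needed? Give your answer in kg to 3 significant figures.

Chlorine deficit: 6.4 − 2.6 = 3.8 ppm = 3.8 mg/L as Cl₂.
Cl₂ equivalent needed: 3.8 mg/L × 630,000 L = 2,394,000 mg = 2394 g.
Product at 89.6% available chlorine: 2394 / 0.896 = 2672 g.

2.67 kg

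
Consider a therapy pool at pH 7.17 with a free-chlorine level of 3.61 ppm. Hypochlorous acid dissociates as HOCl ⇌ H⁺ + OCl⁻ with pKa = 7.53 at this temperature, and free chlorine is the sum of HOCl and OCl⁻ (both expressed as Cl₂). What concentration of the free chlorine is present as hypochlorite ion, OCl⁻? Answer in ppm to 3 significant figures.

[OCl⁻]/[HOCl] = 10^(pH − pKa) = 10^(7.17 − 7.53) = 10^-0.36 = 0.4365.
Fraction as HOCl = 1 / (1 + 0.4365) = 0.6961.
OCl⁻ = (1 − 0.6961) × 3.61 ppm = 1.097 ppm.

1.10 ppm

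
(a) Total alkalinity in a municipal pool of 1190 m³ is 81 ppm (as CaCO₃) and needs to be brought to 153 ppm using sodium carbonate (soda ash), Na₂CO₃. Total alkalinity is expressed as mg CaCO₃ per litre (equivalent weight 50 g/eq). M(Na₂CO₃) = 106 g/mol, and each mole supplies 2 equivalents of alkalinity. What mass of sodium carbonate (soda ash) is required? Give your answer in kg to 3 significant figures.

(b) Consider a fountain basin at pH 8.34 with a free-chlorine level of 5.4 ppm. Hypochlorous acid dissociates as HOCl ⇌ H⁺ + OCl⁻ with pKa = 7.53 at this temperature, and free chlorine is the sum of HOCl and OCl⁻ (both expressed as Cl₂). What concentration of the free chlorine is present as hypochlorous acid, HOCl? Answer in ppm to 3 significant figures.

(a) 90.8 kg; (b) 0.724 ppm

(a) Volume: 1190 m³ = 1,190,000 L.
(a) Alkalinity to add: (153 − 81) = 72 mg/L as CaCO₃ × 1,190,000 L = 85,680 g as CaCO₃.
(a) Equivalents: 85,680 g ÷ 50 g/eq = 1714 eq.
(a) Each mole of Na₂CO₃ supplies 2 eq, so 1714 / 2 = 856.8 mol.
(a) Mass: 856.8 mol × 106 g/mol = 90,820 g.

(b) [OCl⁻]/[HOCl] = 10^(pH − pKa) = 10^(8.34 − 7.53) = 10^0.81 = 6.457.
(b) Fraction as HOCl = 1 / (1 + 6.457) = 0.1341.
(b) HOCl = 0.1341 × 5.4 ppm = 0.7242 ppm.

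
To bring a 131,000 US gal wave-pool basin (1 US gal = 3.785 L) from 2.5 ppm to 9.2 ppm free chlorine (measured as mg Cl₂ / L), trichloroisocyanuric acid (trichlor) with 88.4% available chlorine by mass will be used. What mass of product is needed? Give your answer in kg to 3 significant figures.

3.76 kg

Volume: 131,000 US gal × 3.785 L/gal = 495,835 L.
Chlorine deficit: 9.2 − 2.5 = 6.7 ppm = 6.7 mg/L as Cl₂.
Cl₂ equivalent needed: 6.7 mg/L × 495,835 L = 3,322,000 mg = 3322 g.
Product at 88.4% available chlorine: 3322 / 0.884 = 3758 g.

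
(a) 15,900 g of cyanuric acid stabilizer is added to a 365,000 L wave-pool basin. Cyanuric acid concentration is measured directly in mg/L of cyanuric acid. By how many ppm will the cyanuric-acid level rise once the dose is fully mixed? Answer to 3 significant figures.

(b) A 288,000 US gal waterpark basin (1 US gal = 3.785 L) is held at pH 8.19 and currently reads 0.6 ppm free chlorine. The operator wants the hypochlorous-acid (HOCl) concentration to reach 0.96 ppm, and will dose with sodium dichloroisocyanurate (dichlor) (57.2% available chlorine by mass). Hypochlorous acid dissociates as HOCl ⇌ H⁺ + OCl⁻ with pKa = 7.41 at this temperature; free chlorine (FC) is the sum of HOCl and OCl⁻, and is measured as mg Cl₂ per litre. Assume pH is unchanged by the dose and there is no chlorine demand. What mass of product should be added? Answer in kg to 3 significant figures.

(a) 43.6 ppm; (b) 11.7 kg

(a) Rise: 15,900 g / 365,000 L × 1000 = 43.56 mg/L.

(b) Volume: 288,000 US gal × 3.785 L/gal = 1,090,080 L.
(b) [OCl⁻]/[HOCl] = 10^(pH − pKa) = 10^(8.19 − 7.41) = 6.026; fraction as HOCl = 1/(1 + 6.026) = 0.1423.
(b) Free chlorine required for 0.96 ppm HOCl: 0.96 / 0.1423 = 6.745 ppm.
(b) FC to add: 6.745 − 0.6 = 6.145 mg/L as Cl₂.
(b) Cl₂ equivalent: 6.145 mg/L × 1,090,080 L = 6698 g.
(b) Product at 57.2% available Cl: 6698 / 0.572 = 11,710 g.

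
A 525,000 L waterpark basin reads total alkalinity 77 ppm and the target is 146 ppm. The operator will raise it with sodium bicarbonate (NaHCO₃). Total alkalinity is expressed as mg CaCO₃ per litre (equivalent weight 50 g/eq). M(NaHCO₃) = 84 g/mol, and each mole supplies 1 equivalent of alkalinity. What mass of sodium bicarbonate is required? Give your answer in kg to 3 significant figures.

Alkalinity to add: (146 − 77) = 69 mg/L as CaCO₃ × 525,000 L = 36,220 g as CaCO₃.
Equivalents: 36,220 g ÷ 50 g/eq = 724.5 eq.
NaHCO₃ supplies 1 eq per mole → 724.5 mol.
Mass: 724.5 mol × 84 g/mol = 60,860 g.

60.9 kg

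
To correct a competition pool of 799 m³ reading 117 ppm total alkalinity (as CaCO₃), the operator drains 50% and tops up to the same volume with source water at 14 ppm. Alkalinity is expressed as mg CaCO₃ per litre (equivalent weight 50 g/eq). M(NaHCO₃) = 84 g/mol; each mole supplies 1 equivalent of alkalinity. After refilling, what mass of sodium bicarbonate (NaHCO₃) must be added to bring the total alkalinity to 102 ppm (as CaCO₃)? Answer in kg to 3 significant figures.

49.0 kg

Volume: 799 m³ = 799,000 L.
After draining 50% and refilling: 117 × 0.50 + 14 × 0.50 = 65.5 ppm.
Deficit to target: 102 − 65.5 = 36.5 mg/L.
As CaCO₃: 36.5 mg/L × 799,000 L = 29,160 g; ÷ 50 g/eq ÷ 1 = 583.3 mol NaHCO₃.
Mass: 583.3 × 84 = 48,990 g.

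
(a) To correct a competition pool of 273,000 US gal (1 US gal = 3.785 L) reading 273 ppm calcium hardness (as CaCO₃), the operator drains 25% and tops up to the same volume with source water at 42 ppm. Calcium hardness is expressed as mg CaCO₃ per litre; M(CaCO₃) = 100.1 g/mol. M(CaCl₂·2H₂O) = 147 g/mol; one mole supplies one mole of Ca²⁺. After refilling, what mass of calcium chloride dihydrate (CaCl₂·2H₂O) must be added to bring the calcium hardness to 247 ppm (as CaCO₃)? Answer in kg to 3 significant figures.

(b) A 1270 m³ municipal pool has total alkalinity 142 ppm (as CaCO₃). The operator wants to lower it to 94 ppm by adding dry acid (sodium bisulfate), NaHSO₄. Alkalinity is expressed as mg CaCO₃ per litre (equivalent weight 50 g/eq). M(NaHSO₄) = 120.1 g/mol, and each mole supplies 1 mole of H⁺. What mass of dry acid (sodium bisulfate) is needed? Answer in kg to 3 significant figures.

(a) Volume: 273,000 US gal × 3.785 L/gal = 1,033,305 L.
(a) After draining 25% and refilling: 273 × 0.75 + 42 × 0.25 = 215.25 ppm.
(a) Deficit to target: 247 − 215.25 = 31.75 mg/L.
(a) As CaCO₃: 31.75 mg/L × 1,033,305 L = 32,810 g; ÷ 100.1 = 327.7 mol Ca²⁺.
(a) Mass: 327.7 × 147 = 48,180 g.

(b) Volume: 1270 m³ = 1,270,000 L.
(b) Alkalinity to neutralize: (142 − 94) = 48 mg/L as CaCO₃ × 1,270,000 L = 60,960 g as CaCO₃.
(b) Equivalents of H⁺ required: 60,960 ÷ 50 g/eq = 1219 eq = 1219 mol NaHSO₄.
(b) Mass of NaHSO₄: 1219 × 120.1 = 146,400 g.

(a) 48.2 kg; (b) 146 kg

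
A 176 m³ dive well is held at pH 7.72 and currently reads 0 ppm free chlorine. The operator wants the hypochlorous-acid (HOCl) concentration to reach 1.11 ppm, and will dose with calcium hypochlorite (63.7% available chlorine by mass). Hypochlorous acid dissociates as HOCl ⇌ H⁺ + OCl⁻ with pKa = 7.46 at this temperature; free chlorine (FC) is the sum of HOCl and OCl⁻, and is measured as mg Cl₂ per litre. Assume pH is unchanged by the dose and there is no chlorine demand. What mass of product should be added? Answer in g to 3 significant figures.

Volume: 176 m³ = 176,000 L.
[OCl⁻]/[HOCl] = 10^(pH − pKa) = 10^(7.72 − 7.46) = 1.82; fraction as HOCl = 1/(1 + 1.82) = 0.3546.
Free chlorine required for 1.11 ppm HOCl: 1.11 / 0.3546 = 3.13 ppm.
FC to add: 3.13 − 0 = 3.13 mg/L as Cl₂.
Cl₂ equivalent: 3.13 mg/L × 176,000 L = 550.9 g.
Product at 63.7% available Cl: 550.9 / 0.637 = 864.8 g.

865 g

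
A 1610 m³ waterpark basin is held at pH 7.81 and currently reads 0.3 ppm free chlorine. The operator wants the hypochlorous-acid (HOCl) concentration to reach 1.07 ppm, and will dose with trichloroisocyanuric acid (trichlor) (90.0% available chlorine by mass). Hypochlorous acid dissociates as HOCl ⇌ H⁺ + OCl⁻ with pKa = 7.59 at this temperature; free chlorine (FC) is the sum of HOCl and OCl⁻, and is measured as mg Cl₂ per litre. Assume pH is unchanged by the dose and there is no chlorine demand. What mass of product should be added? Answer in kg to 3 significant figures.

4.55 kg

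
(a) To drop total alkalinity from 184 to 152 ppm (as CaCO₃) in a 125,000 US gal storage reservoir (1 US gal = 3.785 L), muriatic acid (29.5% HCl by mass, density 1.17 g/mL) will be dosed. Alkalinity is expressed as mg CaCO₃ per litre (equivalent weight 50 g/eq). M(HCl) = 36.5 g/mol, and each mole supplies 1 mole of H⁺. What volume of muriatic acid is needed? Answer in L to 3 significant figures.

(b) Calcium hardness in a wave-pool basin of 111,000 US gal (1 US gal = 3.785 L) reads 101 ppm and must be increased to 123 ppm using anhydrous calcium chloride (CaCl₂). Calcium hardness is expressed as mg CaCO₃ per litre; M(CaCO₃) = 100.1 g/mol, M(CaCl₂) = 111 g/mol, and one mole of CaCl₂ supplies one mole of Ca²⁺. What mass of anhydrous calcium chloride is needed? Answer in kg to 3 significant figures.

(a) 32.0 L; (b) 10.2 kg

(a) Volume: 125,000 US gal × 3.785 L/gal = 473,125 L.
(a) Alkalinity to neutralize: (184 − 152) = 32 mg/L as CaCO₃ × 473,125 L = 15,140 g as CaCO₃.
(a) Equivalents of H⁺ required: 15,140 ÷ 50 g/eq = 302.8 eq = 302.8 mol HCl.
(a) Mass of HCl: 302.8 × 36.5 = 11,050 g.
(a) Mass of 29.5% solution: 11,050 / 0.295 = 37,470 g.
(a) Volume: 37,470 g ÷ 1.17 g/mL = 32,020 mL.

(b) Volume: 111,000 US gal × 3.785 L/gal = 420,135 L.
(b) Hardness to add: (123 − 101) = 22 mg/L as CaCO₃ × 420,135 L = 9243 g as CaCO₃.
(b) Moles of Ca²⁺ (1 mol Ca²⁺ ≡ 1 mol CaCO₃): 9243 / 100.1 g/mol = 92.34 mol.
(b) Mass of CaCl₂: 92.34 × 111 = 10,250 g.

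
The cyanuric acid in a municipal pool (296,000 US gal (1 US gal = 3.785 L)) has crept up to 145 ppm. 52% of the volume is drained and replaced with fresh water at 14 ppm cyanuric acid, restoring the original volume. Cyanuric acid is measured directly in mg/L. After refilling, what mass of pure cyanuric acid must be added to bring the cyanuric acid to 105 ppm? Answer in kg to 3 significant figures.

31.5 kg

Volume: 296,000 US gal × 3.785 L/gal = 1,120,360 L.
After draining 52% and refilling: 145 × 0.48 + 14 × 0.52 = 76.88 ppm.
Deficit to target: 105 − 76.88 = 28.12 mg/L.
Mass: 28.12 mg/L × 1,120,360 L = 31,500 g cyanuric acid.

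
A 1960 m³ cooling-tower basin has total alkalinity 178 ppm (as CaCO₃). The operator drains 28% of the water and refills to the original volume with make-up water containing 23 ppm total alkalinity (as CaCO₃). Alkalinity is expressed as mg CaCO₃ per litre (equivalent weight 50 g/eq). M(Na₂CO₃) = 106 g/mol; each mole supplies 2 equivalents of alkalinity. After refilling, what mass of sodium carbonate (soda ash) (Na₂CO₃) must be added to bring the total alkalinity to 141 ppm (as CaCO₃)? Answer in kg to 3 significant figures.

Volume: 1960 m³ = 1,960,000 L.
After draining 28% and refilling: 178 × 0.72 + 23 × 0.28 = 134.6 ppm.
Deficit to target: 141 − 134.6 = 6.4 mg/L.
As CaCO₃: 6.4 mg/L × 1,960,000 L = 12,540 g; ÷ 50 g/eq ÷ 2 = 125.4 mol Na₂CO₃.
Mass: 125.4 × 106 = 13,300 g.

13.3 kg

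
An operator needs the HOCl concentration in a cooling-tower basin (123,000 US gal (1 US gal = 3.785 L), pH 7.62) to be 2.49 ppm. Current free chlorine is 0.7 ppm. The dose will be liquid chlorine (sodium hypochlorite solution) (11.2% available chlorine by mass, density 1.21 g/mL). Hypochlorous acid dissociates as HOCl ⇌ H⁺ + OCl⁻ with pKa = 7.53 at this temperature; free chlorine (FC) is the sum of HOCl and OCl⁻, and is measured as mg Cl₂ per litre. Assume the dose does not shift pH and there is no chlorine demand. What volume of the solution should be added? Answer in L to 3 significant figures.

16.7 L

Volume: 123,000 US gal × 3.785 L/gal = 465,555 L.
[OCl⁻]/[HOCl] = 10^(pH − pKa) = 10^(7.62 − 7.53) = 1.23; fraction as HOCl = 1/(1 + 1.23) = 0.4484.
Free chlorine required for 2.49 ppm HOCl: 2.49 / 0.4484 = 5.553 ppm.
FC to add: 5.553 − 0.7 = 4.853 mg/L as Cl₂.
Cl₂ equivalent: 4.853 mg/L × 465,555 L = 2260 g.
Product at 11.2% available Cl: 2260 / 0.112 = 20,170 g.
Volume: 20,170 g ÷ 1.21 g/mL = 16,670 mL.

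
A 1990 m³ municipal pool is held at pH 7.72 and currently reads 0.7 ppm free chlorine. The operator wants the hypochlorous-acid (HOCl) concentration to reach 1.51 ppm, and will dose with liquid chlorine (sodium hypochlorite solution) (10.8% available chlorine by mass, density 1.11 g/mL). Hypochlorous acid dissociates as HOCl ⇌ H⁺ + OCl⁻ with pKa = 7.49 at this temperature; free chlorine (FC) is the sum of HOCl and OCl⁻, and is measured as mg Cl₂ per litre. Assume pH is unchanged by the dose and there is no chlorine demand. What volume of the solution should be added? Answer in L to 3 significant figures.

Volume: 1990 m³ = 1,990,000 L.
[OCl⁻]/[HOCl] = 10^(pH − pKa) = 10^(7.72 − 7.49) = 1.698; fraction as HOCl = 1/(1 + 1.698) = 0.3706.
Free chlorine required for 1.51 ppm HOCl: 1.51 / 0.3706 = 4.074 ppm.
FC to add: 4.074 − 0.7 = 3.374 mg/L as Cl₂.
Cl₂ equivalent: 3.374 mg/L × 1,990,000 L = 6715 g.
Product at 10.8% available Cl: 6715 / 0.108 = 62,180 g.
Volume: 62,180 g ÷ 1.11 g/mL = 56,010 mL.

56.0 L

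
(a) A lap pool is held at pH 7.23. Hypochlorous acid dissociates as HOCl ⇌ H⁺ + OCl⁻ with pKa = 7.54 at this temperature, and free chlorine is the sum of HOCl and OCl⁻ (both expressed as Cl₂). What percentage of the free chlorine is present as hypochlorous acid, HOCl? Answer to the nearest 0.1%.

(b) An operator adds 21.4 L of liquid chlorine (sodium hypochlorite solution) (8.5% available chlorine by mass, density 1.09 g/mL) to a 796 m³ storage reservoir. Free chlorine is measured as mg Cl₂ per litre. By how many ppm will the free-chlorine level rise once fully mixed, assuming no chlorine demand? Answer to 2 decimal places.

(a) [OCl⁻]/[HOCl] = 10^(pH − pKa) = 10^(7.23 − 7.54) = 10^-0.31 = 0.4898.
(a) Fraction as HOCl = 1 / (1 + 0.4898) = 0.6712.

(b) Volume: 796 m³ = 796,000 L.
(b) Mass of solution: 21.4 L × 1000 mL/L × 1.09 g/mL = 23,330 g.
(b) Available chlorine delivered: 23,330 g × 0.085 = 1983 g as Cl₂.
(b) Concentration rise: 1983 g / 796,000 L = 2.491 mg/L = 2.49 ppm.

(a) 67.1%; (b) 2.49 ppm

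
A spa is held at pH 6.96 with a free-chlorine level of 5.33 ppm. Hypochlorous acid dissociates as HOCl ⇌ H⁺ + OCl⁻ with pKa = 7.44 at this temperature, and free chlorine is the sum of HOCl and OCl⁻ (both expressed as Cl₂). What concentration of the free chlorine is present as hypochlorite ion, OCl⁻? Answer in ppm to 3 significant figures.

[OCl⁻]/[HOCl] = 10^(pH − pKa) = 10^(6.96 − 7.44) = 10^-0.48 = 0.3311.
Fraction as HOCl = 1 / (1 + 0.3311) = 0.7512.
OCl⁻ = (1 − 0.7512) × 5.33 ppm = 1.326 ppm.

1.33 ppm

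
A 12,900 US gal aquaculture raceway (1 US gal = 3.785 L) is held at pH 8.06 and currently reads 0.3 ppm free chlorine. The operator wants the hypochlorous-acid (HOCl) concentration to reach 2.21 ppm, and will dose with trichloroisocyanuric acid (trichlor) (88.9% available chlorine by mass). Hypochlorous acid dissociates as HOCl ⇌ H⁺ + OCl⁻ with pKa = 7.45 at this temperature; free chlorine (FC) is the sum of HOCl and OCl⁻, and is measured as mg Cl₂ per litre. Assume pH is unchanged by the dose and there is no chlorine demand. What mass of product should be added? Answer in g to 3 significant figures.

Volume: 12,900 US gal × 3.785 L/gal = 48,826 L.
[OCl⁻]/[HOCl] = 10^(pH − pKa) = 10^(8.06 − 7.45) = 4.074; fraction as HOCl = 1/(1 + 4.074) = 0.1971.
Free chlorine required for 2.21 ppm HOCl: 2.21 / 0.1971 = 11.21 ppm.
FC to add: 11.21 − 0.3 = 10.91 mg/L as Cl₂.
Cl₂ equivalent: 10.91 mg/L × 48,826 L = 532.8 g.
Product at 88.9% available Cl: 532.8 / 0.889 = 599.4 g.

599 g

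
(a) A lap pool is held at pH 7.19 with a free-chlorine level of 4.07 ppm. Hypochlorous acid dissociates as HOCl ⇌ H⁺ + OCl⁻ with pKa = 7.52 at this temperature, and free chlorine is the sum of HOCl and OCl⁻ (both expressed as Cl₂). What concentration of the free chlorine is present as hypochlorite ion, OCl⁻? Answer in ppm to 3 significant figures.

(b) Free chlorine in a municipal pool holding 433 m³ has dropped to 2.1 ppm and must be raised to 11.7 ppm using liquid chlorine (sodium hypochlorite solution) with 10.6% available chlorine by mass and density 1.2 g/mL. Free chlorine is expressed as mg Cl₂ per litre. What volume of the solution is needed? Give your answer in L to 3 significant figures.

(a) [OCl⁻]/[HOCl] = 10^(pH − pKa) = 10^(7.19 − 7.52) = 10^-0.33 = 0.4677.
(a) Fraction as HOCl = 1 / (1 + 0.4677) = 0.6813.
(a) OCl⁻ = (1 − 0.6813) × 4.07 ppm = 1.297 ppm.

(b) Volume: 433 m³ = 433,000 L.
(b) Chlorine deficit: 11.7 − 2.1 = 9.6 ppm = 9.6 mg/L as Cl₂.
(b) Cl₂ equivalent needed: 9.6 mg/L × 433,000 L = 4,157,000 mg = 4157 g.
(b) Product at 10.6% available chlorine: 4157 / 0.106 = 39,220 g.
(b) Volume at density 1.2 g/mL: 39,220 g ÷ 1.2 g/mL = 32,680 mL.

(a) 1.30 ppm; (b) 32.7 L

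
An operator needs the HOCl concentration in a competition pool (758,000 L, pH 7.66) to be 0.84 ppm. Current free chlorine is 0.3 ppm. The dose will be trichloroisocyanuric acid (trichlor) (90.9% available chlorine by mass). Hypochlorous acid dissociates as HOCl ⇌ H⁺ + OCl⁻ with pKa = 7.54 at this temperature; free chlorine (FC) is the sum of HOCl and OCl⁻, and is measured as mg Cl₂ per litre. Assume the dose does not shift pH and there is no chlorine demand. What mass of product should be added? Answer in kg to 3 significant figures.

[OCl⁻]/[HOCl] = 10^(pH − pKa) = 10^(7.66 − 7.54) = 1.318; fraction as HOCl = 1/(1 + 1.318) = 0.4314.
Free chlorine required for 0.84 ppm HOCl: 0.84 / 0.4314 = 1.947 ppm.
FC to add: 1.947 − 0.3 = 1.647 mg/L as Cl₂.
Cl₂ equivalent: 1.647 mg/L × 758,000 L = 1249 g.
Product at 90.9% available Cl: 1249 / 0.909 = 1374 g.

1.37 kg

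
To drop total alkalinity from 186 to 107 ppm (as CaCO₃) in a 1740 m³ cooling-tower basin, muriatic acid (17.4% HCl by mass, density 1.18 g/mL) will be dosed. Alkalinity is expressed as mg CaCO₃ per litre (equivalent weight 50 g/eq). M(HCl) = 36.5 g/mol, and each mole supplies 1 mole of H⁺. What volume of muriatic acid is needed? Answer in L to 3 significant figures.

489 L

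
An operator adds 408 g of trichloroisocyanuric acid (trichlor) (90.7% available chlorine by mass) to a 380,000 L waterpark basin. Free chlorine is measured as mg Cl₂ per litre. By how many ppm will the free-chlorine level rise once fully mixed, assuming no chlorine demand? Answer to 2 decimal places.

Available chlorine delivered: 408 g × 0.907 = 370.1 g as Cl₂.
Concentration rise: 370.1 g / 380,000 L = 0.9738 mg/L = 0.97 ppm.

0.97 ppm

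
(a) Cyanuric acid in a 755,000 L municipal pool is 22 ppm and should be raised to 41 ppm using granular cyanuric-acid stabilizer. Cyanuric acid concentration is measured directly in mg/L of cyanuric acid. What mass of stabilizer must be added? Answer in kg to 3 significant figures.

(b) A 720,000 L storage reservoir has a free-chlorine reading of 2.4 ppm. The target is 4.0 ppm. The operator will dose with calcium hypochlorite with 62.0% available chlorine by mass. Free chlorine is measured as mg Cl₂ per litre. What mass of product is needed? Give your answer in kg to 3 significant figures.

(a) CYA to add: (41 − 22) = 19 mg/L × 755,000 L = 14,340 g cyanuric acid.

(b) Chlorine deficit: 4.0 − 2.4 = 1.6 ppm = 1.6 mg/L as Cl₂.
(b) Cl₂ equivalent needed: 1.6 mg/L × 720,000 L = 1,152,000 mg = 1152 g.
(b) Product at 62.0% available chlorine: 1152 / 0.62 = 1858 g.

(a) 14.3 kg; (b) 1.86 kg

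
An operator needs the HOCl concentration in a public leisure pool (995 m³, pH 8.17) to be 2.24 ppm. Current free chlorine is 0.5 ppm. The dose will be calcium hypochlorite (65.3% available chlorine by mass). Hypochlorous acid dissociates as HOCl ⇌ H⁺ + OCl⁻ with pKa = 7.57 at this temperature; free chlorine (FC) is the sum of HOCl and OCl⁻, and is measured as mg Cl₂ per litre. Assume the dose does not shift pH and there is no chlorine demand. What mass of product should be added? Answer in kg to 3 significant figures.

16.2 kg

Volume: 995 m³ = 995,000 L.
[OCl⁻]/[HOCl] = 10^(pH − pKa) = 10^(8.17 − 7.57) = 3.981; fraction as HOCl = 1/(1 + 3.981) = 0.2008.
Free chlorine required for 2.24 ppm HOCl: 2.24 / 0.2008 = 11.16 ppm.
FC to add: 11.16 − 0.5 = 10.66 mg/L as Cl₂.
Cl₂ equivalent: 10.66 mg/L × 995,000 L = 10,600 g.
Product at 65.3% available Cl: 10,600 / 0.653 = 16,240 g.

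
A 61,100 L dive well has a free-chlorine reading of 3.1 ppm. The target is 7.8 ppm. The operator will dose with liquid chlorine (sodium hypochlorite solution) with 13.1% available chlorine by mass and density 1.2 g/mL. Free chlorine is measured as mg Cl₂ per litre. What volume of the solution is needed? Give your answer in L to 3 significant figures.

1.83 L

Chlorine deficit: 7.8 − 3.1 = 4.7 ppm = 4.7 mg/L as Cl₂.
Cl₂ equivalent needed: 4.7 mg/L × 61,100 L = 287,200 mg = 287.2 g.
Product at 13.1% available chlorine: 287.2 / 0.131 = 2192 g.
Volume at density 1.2 g/mL: 2192 g ÷ 1.2 g/mL = 1827 mL.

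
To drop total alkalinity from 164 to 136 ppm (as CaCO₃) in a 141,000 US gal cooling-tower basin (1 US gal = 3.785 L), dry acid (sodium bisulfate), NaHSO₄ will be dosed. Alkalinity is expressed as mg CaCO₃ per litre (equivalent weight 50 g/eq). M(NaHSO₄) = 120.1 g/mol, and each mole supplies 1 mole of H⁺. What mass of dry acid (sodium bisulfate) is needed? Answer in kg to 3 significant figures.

Volume: 141,000 US gal × 3.785 L/gal = 533,685 L.
Alkalinity to neutralize: (164 − 136) = 28 mg/L as CaCO₃ × 533,685 L = 14,940 g as CaCO₃.
Equivalents of H⁺ required: 14,940 ÷ 50 g/eq = 298.9 eq = 298.9 mol NaHSO₄.
Mass of NaHSO₄: 298.9 × 120.1 = 35,890 g.

35.9 kg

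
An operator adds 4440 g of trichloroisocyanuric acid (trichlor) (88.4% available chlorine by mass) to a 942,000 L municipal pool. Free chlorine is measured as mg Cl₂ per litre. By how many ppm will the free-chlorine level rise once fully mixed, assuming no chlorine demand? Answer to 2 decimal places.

4.17 ppm

Available chlorine delivered: 4440 g × 0.884 = 3925 g as Cl₂.
Concentration rise: 3925 g / 942,000 L = 4.167 mg/L = 4.17 ppm.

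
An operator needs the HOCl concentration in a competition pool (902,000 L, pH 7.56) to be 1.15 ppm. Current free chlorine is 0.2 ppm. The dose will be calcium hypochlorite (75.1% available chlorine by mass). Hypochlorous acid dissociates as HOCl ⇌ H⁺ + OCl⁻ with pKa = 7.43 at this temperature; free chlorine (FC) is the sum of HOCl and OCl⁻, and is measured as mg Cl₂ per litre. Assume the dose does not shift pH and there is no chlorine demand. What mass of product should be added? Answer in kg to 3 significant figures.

3.00 kg

[OCl⁻]/[HOCl] = 10^(pH − pKa) = 10^(7.56 − 7.43) = 1.349; fraction as HOCl = 1/(1 + 1.349) = 0.4257.
Free chlorine required for 1.15 ppm HOCl: 1.15 / 0.4257 = 2.701 ppm.
FC to add: 2.701 − 0.2 = 2.501 mg/L as Cl₂.
Cl₂ equivalent: 2.501 mg/L × 902,000 L = 2256 g.
Product at 75.1% available Cl: 2256 / 0.751 = 3004 g.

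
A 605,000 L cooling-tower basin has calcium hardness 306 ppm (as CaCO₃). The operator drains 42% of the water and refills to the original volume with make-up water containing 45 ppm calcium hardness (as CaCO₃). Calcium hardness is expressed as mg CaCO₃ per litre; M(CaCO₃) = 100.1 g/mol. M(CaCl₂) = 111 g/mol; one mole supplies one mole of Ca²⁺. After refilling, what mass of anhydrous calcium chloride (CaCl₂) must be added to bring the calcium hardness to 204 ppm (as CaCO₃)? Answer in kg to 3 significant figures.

5.11 kg

After draining 42% and refilling: 306 × 0.58 + 45 × 0.42 = 196.38 ppm.
Deficit to target: 204 − 196.38 = 7.62 mg/L.
As CaCO₃: 7.62 mg/L × 605,000 L = 4610 g; ÷ 100.1 = 46.05 mol Ca²⁺.
Mass: 46.05 × 111 = 5112 g.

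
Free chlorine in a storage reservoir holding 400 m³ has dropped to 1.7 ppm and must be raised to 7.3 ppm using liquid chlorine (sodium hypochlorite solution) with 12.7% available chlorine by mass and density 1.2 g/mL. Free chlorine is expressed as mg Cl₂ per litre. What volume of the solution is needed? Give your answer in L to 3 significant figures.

14.7 L

Volume: 400 m³ = 400,000 L.
Chlorine deficit: 7.3 − 1.7 = 5.6 ppm = 5.6 mg/L as Cl₂.
Cl₂ equivalent needed: 5.6 mg/L × 400,000 L = 2,240,000 mg = 2240 g.
Product at 12.7% available chlorine: 2240 / 0.127 = 17,640 g.
Volume at density 1.2 g/mL: 17,640 g ÷ 1.2 g/mL = 14,700 mL.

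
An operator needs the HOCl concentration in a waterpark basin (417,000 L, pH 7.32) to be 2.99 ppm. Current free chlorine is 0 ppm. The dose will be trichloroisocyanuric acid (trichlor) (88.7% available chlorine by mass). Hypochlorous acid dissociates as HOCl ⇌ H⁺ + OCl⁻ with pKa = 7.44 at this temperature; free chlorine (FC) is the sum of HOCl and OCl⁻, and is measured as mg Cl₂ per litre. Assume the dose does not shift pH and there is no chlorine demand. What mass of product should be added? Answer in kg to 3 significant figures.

[OCl⁻]/[HOCl] = 10^(pH − pKa) = 10^(7.32 − 7.44) = 0.7586; fraction as HOCl = 1/(1 + 0.7586) = 0.5686.
Free chlorine required for 2.99 ppm HOCl: 2.99 / 0.5686 = 5.258 ppm.
FC to add: 5.258 − 0 = 5.258 mg/L as Cl₂.
Cl₂ equivalent: 5.258 mg/L × 417,000 L = 2193 g.
Product at 88.7% available Cl: 2193 / 0.887 = 2472 g.

2.47 kg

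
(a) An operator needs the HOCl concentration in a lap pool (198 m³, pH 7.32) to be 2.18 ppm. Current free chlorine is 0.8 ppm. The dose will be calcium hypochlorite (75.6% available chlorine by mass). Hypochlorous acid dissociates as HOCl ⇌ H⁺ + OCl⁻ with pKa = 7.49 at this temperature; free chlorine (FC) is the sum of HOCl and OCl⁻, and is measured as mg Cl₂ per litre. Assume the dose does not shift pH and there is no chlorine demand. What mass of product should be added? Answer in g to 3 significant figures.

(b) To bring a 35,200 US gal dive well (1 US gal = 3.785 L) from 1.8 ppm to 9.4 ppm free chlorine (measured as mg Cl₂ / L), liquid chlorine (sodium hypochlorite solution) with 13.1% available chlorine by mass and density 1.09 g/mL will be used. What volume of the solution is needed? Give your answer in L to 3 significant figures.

(a) 747 g; (b) 7.09 L

(a) Volume: 198 m³ = 198,000 L.
(a) [OCl⁻]/[HOCl] = 10^(pH − pKa) = 10^(7.32 − 7.49) = 0.6761; fraction as HOCl = 1/(1 + 0.6761) = 0.5966.
(a) Free chlorine required for 2.18 ppm HOCl: 2.18 / 0.5966 = 3.654 ppm.
(a) FC to add: 3.654 − 0.8 = 2.854 mg/L as Cl₂.
(a) Cl₂ equivalent: 2.854 mg/L × 198,000 L = 565.1 g.
(a) Product at 75.6% available Cl: 565.1 / 0.756 = 747.4 g.

(b) Volume: 35,200 US gal × 3.785 L/gal = 133,232 L.
(b) Chlorine deficit: 9.4 − 1.8 = 7.6 ppm = 7.6 mg/L as Cl₂.
(b) Cl₂ equivalent needed: 7.6 mg/L × 133,232 L = 1,013,000 mg = 1013 g.
(b) Product at 13.1% available chlorine: 1013 / 0.131 = 7729 g.
(b) Volume at density 1.09 g/mL: 7729 g ÷ 1.09 g/mL = 7091 mL.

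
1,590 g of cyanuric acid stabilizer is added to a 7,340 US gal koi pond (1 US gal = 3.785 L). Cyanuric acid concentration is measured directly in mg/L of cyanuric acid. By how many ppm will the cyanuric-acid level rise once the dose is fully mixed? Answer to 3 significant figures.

Volume: 7,340 US gal × 3.785 L/gal = 27,782 L.
Rise: 1,590 g / 27,782 L × 1000 = 57.23 mg/L.

57.2 ppm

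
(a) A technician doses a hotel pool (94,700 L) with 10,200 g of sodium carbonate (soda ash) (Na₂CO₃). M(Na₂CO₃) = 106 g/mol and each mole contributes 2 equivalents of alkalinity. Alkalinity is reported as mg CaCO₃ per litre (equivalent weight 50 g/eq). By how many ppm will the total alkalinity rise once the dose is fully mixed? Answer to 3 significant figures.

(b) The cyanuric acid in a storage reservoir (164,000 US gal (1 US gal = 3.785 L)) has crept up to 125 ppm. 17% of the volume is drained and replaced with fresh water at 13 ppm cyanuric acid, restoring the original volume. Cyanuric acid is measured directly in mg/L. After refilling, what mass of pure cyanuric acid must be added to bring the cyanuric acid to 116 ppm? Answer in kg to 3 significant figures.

(a) 102 ppm; (b) 6.23 kg

(a) Moles of Na₂CO₃: 10,200 g ÷ 106 g/mol = 96.23 mol → 192.5 eq of alkalinity.
(a) As CaCO₃: 192.5 eq × 50 g/eq = 9623 g.
(a) Rise: 9623 g / 94,700 L × 1000 = 101.6 mg/L.

(b) Volume: 164,000 US gal × 3.785 L/gal = 620,740 L.
(b) After draining 17% and refilling: 125 × 0.83 + 13 × 0.17 = 105.96 ppm.
(b) Deficit to target: 116 − 105.96 = 10.04 mg/L.
(b) Mass: 10.04 mg/L × 620,740 L = 6232 g cyanuric acid.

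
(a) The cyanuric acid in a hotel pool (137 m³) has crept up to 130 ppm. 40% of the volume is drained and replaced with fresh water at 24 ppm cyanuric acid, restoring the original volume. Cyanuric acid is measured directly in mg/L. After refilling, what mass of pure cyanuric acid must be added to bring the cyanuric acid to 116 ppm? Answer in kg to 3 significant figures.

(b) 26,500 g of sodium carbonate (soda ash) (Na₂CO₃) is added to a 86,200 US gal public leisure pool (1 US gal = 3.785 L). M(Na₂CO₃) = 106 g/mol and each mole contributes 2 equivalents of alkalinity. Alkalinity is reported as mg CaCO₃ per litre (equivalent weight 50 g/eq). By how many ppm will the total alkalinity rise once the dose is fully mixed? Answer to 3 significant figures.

(a) Volume: 137 m³ = 137,000 L.
(a) After draining 40% and refilling: 130 × 0.60 + 24 × 0.40 = 87.6 ppm.
(a) Deficit to target: 116 − 87.6 = 28.4 mg/L.
(a) Mass: 28.4 mg/L × 137,000 L = 3891 g cyanuric acid.

(b) Volume: 86,200 US gal × 3.785 L/gal = 326,267 L.
(b) Moles of Na₂CO₃: 26,500 g ÷ 106 g/mol = 250 mol → 500 eq of alkalinity.
(b) As CaCO₃: 500 eq × 50 g/eq = 25,000 g.
(b) Rise: 25,000 g / 326,267 L × 1000 = 76.62 mg/L.

(a) 3.89 kg; (b) 76.6 ppm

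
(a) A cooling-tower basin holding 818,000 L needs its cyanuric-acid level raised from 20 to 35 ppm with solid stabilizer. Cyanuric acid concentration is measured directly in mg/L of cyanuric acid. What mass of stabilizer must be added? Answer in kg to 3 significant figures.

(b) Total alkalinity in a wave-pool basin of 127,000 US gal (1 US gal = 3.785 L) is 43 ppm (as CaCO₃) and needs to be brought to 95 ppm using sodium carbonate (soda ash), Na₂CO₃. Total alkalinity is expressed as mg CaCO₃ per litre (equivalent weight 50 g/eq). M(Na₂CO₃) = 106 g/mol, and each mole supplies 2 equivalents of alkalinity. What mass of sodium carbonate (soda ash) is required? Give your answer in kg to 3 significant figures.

(a) 12.3 kg; (b) 26.5 kg

(a) CYA to add: (35 − 20) = 15 mg/L × 818,000 L = 12,270 g cyanuric acid.

(b) Volume: 127,000 US gal × 3.785 L/gal = 480,695 L.
(b) Alkalinity to add: (95 − 43) = 52 mg/L as CaCO₃ × 480,695 L = 25,000 g as CaCO₃.
(b) Equivalents: 25,000 g ÷ 50 g/eq = 499.9 eq.
(b) Each mole of Na₂CO₃ supplies 2 eq, so 499.9 / 2 = 250 mol.
(b) Mass: 250 mol × 106 g/mol = 26,500 g.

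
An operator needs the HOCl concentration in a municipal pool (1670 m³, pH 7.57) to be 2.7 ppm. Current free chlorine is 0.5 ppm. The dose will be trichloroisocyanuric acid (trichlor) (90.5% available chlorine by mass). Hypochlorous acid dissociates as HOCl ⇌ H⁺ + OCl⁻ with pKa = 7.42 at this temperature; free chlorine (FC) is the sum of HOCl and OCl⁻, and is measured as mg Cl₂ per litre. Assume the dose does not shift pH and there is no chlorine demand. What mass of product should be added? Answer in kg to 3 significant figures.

Volume: 1670 m³ = 1,670,000 L.
[OCl⁻]/[HOCl] = 10^(pH − pKa) = 10^(7.57 − 7.42) = 1.413; fraction as HOCl = 1/(1 + 1.413) = 0.4145.
Free chlorine required for 2.7 ppm HOCl: 2.7 / 0.4145 = 6.514 ppm.
FC to add: 6.514 − 0.5 = 6.014 mg/L as Cl₂.
Cl₂ equivalent: 6.014 mg/L × 1,670,000 L = 10,040 g.
Product at 90.5% available Cl: 10,040 / 0.905 = 11,100 g.

11.1 kg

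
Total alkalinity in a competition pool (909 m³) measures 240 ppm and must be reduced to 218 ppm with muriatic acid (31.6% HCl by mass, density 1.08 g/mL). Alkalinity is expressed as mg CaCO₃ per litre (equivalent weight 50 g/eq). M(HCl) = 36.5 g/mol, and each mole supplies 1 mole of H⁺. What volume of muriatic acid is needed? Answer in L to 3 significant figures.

42.8 L

Volume: 909 m³ = 909,000 L.
Alkalinity to neutralize: (240 − 218) = 22 mg/L as CaCO₃ × 909,000 L = 20,000 g as CaCO₃.
Equivalents of H⁺ required: 20,000 ÷ 50 g/eq = 400 eq = 400 mol HCl.
Mass of HCl: 400 × 36.5 = 14,600 g.
Mass of 31.6% solution: 14,600 / 0.316 = 46,200 g.
Volume: 46,200 g ÷ 1.08 g/mL = 42,780 mL.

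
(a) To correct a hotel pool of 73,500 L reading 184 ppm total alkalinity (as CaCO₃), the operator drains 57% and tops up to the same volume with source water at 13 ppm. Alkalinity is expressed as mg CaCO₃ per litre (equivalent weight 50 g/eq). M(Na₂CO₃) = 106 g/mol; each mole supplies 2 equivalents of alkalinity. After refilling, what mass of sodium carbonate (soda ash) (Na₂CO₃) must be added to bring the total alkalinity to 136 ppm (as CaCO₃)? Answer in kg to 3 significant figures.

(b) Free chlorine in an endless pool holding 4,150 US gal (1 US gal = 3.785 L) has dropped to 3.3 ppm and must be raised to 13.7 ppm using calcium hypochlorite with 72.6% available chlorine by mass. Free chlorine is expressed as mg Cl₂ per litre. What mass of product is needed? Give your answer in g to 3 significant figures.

(a) 3.85 kg; (b) 225 g

(a) After draining 57% and refilling: 184 × 0.43 + 13 × 0.57 = 86.53 ppm.
(a) Deficit to target: 136 − 86.53 = 49.47 mg/L.
(a) As CaCO₃: 49.47 mg/L × 73,500 L = 3636 g; ÷ 50 g/eq ÷ 2 = 36.36 mol Na₂CO₃.
(a) Mass: 36.36 × 106 = 3854 g.

(b) Volume: 4,150 US gal × 3.785 L/gal = 15,708 L.
(b) Chlorine deficit: 13.7 − 3.3 = 10.4 ppm = 10.4 mg/L as Cl₂.
(b) Cl₂ equivalent needed: 10.4 mg/L × 15,708 L = 163,400 mg = 163.4 g.
(b) Product at 72.6% available chlorine: 163.4 / 0.726 = 225 g.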